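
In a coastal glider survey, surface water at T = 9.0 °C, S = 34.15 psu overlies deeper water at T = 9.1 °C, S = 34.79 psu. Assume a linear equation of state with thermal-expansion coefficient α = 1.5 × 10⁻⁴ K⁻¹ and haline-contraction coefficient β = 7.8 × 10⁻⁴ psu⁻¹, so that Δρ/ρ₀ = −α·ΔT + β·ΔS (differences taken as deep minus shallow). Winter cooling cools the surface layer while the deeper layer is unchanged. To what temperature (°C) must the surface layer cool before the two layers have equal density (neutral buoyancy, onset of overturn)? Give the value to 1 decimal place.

5.8 °C

Neutral buoyancy requires Δρ = 0, i.e. −α(T_deep − T_surf′) + β(S_deep − S_surf) = 0.
T_surf′ = T_deep − (β/α)·ΔS = 9.1 − (7.8 × 10⁻⁴/1.5 × 10⁻⁴)·(+0.64) = 5.772 °C.
Cooling required: 9.0 − (5.772) = 3.228 °C.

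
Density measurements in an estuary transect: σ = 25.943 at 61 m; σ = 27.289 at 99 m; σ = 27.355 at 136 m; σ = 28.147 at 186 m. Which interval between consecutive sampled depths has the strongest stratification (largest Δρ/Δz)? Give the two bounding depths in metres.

Compute the density gradient over each adjacent pair:
  61–99 m: Δρ/Δz = 1.346/38 = 0.035 kg m⁻⁴
  99–136 m: Δρ/Δz = 0.066/37 = 1.8 × 10⁻³ kg m⁻⁴
  136–186 m: Δρ/Δz = 0.792/50 = 0.016 kg m⁻⁴
The largest gradient is in the 61–99 m interval — the pycnocline.

61–99 m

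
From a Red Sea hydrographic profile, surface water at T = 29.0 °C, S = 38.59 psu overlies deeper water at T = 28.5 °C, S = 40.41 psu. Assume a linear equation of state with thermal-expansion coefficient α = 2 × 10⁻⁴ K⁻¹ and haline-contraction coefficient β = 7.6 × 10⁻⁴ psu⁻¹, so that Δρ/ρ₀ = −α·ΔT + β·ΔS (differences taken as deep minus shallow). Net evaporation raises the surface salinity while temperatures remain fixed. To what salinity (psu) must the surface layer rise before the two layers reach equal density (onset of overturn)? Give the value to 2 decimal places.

Neutral buoyancy requires −α(T_deep − T_surf) + β(S_deep − S_surf′) = 0.
S_surf′ = S_deep − (α/β)·ΔT = 40.41 − (2 × 10⁻⁴/7.6 × 10⁻⁴)·(-0.5) = 40.5416 psu.
Increase required: 40.5416 − 38.59 = 1.9516 psu.

40.54 psu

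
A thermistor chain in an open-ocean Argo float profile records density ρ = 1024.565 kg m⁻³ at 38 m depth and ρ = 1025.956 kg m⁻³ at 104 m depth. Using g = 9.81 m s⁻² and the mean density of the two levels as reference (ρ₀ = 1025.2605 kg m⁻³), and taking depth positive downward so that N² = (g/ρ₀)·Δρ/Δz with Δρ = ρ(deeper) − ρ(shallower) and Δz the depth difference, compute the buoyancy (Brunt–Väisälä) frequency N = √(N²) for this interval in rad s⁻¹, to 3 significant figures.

Δρ = 1025.956 − 1024.565 = 1.391 kg m⁻³ over Δz = 104 − 38 = 66 m.
N² = (9.81/1025.2605) × (1.391/66) = 2.0166 × 10⁻⁴ s⁻².
N = √(2.0166 × 10⁻⁴) = 0.014201 rad s⁻¹ ≈ 0.0142 rad s⁻¹.

0.0142 rad s⁻¹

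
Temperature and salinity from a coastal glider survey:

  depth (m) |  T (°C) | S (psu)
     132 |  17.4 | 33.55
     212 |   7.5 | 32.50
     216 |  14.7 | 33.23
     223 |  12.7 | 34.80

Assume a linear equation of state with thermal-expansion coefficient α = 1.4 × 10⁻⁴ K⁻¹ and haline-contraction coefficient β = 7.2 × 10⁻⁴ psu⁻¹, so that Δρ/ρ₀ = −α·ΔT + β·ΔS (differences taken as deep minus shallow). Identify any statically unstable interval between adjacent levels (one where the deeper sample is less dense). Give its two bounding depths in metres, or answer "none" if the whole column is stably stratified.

212–216 m

Evaluate Δρ/ρ₀ = −αΔT + βΔS across each adjacent pair:
  132–212 m: −αΔT+βΔS = −(1.4 × 10⁻⁴)(-9.9)+(7.2 × 10⁻⁴)(-1.05) = 6.3 × 10⁻⁴ → stable
  212–216 m: −αΔT+βΔS = −(1.4 × 10⁻⁴)(+7.2)+(7.2 × 10⁻⁴)(+0.73) = -4.8 × 10⁻⁴ → UNSTABLE
  216–223 m: −αΔT+βΔS = −(1.4 × 10⁻⁴)(-2.0)+(7.2 × 10⁻⁴)(+1.57) = 1.4 × 10⁻³ → stable
The 212–216 m interval has Δρ < 0: lighter water underlies denser water.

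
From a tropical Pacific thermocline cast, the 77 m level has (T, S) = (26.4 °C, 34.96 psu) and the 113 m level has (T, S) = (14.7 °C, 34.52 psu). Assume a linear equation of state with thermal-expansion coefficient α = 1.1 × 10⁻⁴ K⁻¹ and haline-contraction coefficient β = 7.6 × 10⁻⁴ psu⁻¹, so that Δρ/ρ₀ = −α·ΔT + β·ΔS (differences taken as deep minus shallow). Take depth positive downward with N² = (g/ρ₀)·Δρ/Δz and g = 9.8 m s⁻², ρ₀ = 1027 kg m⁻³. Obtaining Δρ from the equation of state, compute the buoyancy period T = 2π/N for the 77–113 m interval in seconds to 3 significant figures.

ΔT = -11.7 K, ΔS = -0.44 psu (deep − shallow).
Δρ/ρ₀ = −αΔT + βΔS = 1.287 × 10⁻³ − 3.344 × 10⁻⁴ = 9.526 × 10⁻⁴, so Δρ ≈ 0.9783 kg m⁻³.
N² = (g/ρ₀)·Δρ/Δz = g·(Δρ/ρ₀)/Δz = 9.8 × 9.526 × 10⁻⁴ / 36 = 2.5932 × 10⁻⁴ s⁻².
N = √(2.5932 × 10⁻⁴) = 0.016103 rad s⁻¹ → T = 2π/N = 390.19 s ≈ 390 s.

390 s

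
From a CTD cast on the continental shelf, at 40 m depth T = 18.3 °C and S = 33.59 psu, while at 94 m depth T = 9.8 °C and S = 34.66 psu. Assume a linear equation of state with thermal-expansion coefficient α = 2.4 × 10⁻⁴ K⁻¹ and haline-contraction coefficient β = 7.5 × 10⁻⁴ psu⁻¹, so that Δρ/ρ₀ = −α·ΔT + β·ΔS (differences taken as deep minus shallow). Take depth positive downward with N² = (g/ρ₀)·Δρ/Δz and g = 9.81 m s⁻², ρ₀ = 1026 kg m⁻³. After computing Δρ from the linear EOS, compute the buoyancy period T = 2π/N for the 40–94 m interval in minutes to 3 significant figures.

ΔT = -8.5 K, ΔS = +1.07 psu (deep − shallow).
Δρ/ρ₀ = −αΔT + βΔS = 2.04 × 10⁻³ + 8.025 × 10⁻⁴ = 2.8425 × 10⁻³, so Δρ ≈ 2.916 kg m⁻³.
N² = (g/ρ₀)·Δρ/Δz = g·(Δρ/ρ₀)/Δz = 9.81 × 2.8425 × 10⁻³ / 54 = 5.1639 × 10⁻⁴ s⁻².
N = √(5.1639 × 10⁻⁴) = 0.022724 rad s⁻¹ → T = 2π/N = 276.50 s = 4.6083 min ≈ 4.61 min.

4.61 min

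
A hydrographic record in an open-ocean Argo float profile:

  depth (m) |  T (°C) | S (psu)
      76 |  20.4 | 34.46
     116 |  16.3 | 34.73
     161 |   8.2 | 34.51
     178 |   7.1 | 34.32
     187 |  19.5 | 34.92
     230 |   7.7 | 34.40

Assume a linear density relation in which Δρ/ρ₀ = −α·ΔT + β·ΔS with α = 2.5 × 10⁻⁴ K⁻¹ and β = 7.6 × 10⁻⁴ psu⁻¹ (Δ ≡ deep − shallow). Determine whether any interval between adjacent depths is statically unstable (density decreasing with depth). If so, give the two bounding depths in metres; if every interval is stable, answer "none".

178–187 m

Evaluate Δρ/ρ₀ = −αΔT + βΔS across each adjacent pair:
  76–116 m: −αΔT+βΔS = −(2.5 × 10⁻⁴)(-4.1)+(7.6 × 10⁻⁴)(+0.27) = 1.2 × 10⁻³ → stable
  116–161 m: −αΔT+βΔS = −(2.5 × 10⁻⁴)(-8.1)+(7.6 × 10⁻⁴)(-0.22) = 1.9 × 10⁻³ → stable
  161–178 m: −αΔT+βΔS = −(2.5 × 10⁻⁴)(-1.1)+(7.6 × 10⁻⁴)(-0.19) = 1.3 × 10⁻⁴ → stable
  178–187 m: −αΔT+βΔS = −(2.5 × 10⁻⁴)(+12.4)+(7.6 × 10⁻⁴)(+0.60) = -2.6 × 10⁻³ → UNSTABLE
  187–230 m: −αΔT+βΔS = −(2.5 × 10⁻⁴)(-11.8)+(7.6 × 10⁻⁴)(-0.52) = 2.6 × 10⁻³ → stable
The 178–187 m interval has Δρ < 0: lighter water underlies denser water.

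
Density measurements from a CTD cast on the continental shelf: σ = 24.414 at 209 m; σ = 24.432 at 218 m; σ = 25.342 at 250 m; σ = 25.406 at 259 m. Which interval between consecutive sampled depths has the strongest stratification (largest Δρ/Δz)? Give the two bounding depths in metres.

218–250 m

Compute the density gradient over each adjacent pair:
  209–218 m: Δρ/Δz = 0.018/9 = 2.0 × 10⁻³ kg m⁻⁴
  218–250 m: Δρ/Δz = 0.910/32 = 0.028 kg m⁻⁴
  250–259 m: Δρ/Δz = 0.064/9 = 7.1 × 10⁻³ kg m⁻⁴
The largest gradient is in the 218–250 m interval — the pycnocline.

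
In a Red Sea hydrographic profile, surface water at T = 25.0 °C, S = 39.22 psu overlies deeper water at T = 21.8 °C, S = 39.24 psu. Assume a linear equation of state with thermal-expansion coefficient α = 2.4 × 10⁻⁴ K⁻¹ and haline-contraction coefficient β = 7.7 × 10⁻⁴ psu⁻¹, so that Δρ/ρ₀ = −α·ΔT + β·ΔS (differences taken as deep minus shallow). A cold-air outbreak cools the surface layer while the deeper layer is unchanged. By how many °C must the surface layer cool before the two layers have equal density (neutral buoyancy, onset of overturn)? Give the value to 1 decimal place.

3.3 °C

Neutral buoyancy requires Δρ = 0, i.e. −α(T_deep − T_surf′) + β(S_deep − S_surf) = 0.
T_surf′ = T_deep − (β/α)·ΔS = 21.8 − (7.7 × 10⁻⁴/2.4 × 10⁻⁴)·(+0.02) = 21.736 °C.
Cooling required: 25.0 − (21.736) = 3.264 °C.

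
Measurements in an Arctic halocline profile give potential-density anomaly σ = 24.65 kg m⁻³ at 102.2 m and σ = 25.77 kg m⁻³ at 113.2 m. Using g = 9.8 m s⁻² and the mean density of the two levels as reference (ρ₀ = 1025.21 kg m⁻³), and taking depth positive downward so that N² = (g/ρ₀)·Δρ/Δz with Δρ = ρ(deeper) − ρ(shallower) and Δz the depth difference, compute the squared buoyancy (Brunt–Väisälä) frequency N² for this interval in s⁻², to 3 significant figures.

9.73 × 10⁻⁴ s⁻²

Δρ = 1025.77 − 1024.65 = 1.12 kg m⁻³ over Δz = 113.2 − 102.2 = 11 m.
N² = (9.8/1025.21) × (1.12/11) = 9.7328 × 10⁻⁴ s⁻² ≈ 9.73 × 10⁻⁴ s⁻².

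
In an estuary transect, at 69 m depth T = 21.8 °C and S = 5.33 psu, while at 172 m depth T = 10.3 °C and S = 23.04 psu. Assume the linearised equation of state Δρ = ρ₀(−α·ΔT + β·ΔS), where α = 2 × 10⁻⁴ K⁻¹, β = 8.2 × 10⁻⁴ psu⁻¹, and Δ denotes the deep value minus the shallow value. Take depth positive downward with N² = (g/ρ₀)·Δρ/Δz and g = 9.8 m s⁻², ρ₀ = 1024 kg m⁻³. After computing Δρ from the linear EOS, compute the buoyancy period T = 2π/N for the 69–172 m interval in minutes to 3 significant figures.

2.62 min

ΔT = -11.5 K, ΔS = +17.71 psu (deep − shallow).
Δρ/ρ₀ = −αΔT + βΔS = 2.30 × 10⁻³ + 0.0145222 = 0.0168222, so Δρ ≈ 17.23 kg m⁻³.
N² = (g/ρ₀)·Δρ/Δz = g·(Δρ/ρ₀)/Δz = 9.8 × 0.0168222 / 103 = 1.6006 × 10⁻³ s⁻².
N = √(1.6006 × 10⁻³) = 0.040007 rad s⁻¹ → T = 2π/N = 157.05 s = 2.6175 min ≈ 2.62 min.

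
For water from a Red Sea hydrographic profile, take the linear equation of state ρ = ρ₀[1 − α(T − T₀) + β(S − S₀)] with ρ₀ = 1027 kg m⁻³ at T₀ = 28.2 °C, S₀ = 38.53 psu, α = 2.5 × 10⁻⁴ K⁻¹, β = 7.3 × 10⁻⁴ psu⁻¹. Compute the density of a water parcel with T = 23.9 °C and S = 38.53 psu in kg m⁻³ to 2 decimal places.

1028.10 kg m⁻³

T − T₀ = -4.3 K, S − S₀ = +0.00 psu.
Bracket = 1 − α·(-4.3) + β·(+0.00) = 1 + (1.075 × 10⁻³) = 1.0010750.
ρ = 1027 × 1.0010750 = 1028.10 kg m⁻³.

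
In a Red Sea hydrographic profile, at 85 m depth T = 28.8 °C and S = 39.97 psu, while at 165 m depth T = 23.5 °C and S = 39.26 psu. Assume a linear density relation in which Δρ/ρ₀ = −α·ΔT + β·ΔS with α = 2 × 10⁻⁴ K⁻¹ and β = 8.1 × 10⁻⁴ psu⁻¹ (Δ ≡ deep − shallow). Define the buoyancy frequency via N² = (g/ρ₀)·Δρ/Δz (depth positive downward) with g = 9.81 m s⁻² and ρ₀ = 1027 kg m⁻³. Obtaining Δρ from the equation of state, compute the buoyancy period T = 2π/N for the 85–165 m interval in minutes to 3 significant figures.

13.6 min

ΔT = -5.3 K, ΔS = -0.71 psu (deep − shallow).
Δρ/ρ₀ = −αΔT + βΔS = 1.06 × 10⁻³ − 5.751 × 10⁻⁴ = 4.849 × 10⁻⁴, so Δρ ≈ 0.4980 kg m⁻³.
N² = (g/ρ₀)·Δρ/Δz = g·(Δρ/ρ₀)/Δz = 9.81 × 4.849 × 10⁻⁴ / 80 = 5.9461 × 10⁻⁵ s⁻².
N = √(5.9461 × 10⁻⁵) = 7.7111 × 10⁻³ rad s⁻¹ → T = 2π/N = 814.82 s = 13.580 min ≈ 13.6 min.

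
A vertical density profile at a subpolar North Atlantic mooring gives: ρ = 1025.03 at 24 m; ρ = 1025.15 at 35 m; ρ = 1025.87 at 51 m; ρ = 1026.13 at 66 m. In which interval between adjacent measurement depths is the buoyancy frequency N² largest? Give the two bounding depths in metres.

Compute the density gradient over each adjacent pair:
  24–35 m: Δρ/Δz = 0.12/11 = 0.011 kg m⁻⁴
  35–51 m: Δρ/Δz = 0.72/16 = 0.045 kg m⁻⁴
  51–66 m: Δρ/Δz = 0.26/15 = 0.017 kg m⁻⁴
The largest gradient is in the 35–51 m interval — the pycnocline.

35–51 m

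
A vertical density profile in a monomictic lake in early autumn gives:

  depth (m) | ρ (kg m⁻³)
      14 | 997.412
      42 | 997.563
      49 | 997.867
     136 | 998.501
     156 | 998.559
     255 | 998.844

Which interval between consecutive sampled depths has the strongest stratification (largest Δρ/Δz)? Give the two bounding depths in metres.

Compute the density gradient over each adjacent pair:
  14–42 m: Δρ/Δz = 0.151/28 = 5.4 × 10⁻³ kg m⁻⁴
  42–49 m: Δρ/Δz = 0.304/7 = 0.043 kg m⁻⁴
  49–136 m: Δρ/Δz = 0.634/87 = 7.3 × 10⁻³ kg m⁻⁴
  136–156 m: Δρ/Δz = 0.058/20 = 2.9 × 10⁻³ kg m⁻⁴
  156–255 m: Δρ/Δz = 0.285/99 = 2.9 × 10⁻³ kg m⁻⁴
The largest gradient is in the 42–49 m interval — the pycnocline.

42–49 m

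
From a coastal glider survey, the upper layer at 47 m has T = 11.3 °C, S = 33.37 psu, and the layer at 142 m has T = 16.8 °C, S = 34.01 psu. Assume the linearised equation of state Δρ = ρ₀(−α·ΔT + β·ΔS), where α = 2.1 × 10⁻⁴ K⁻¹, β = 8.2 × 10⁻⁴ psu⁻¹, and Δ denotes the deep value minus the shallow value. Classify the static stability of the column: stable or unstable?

unstable

ΔT = 16.8 − 11.3 = +5.5 K and ΔS = 34.01 − 33.37 = +0.64 psu (deep − shallow).
−αΔT = -1.155 × 10⁻³; βΔS = 5.248 × 10⁻⁴; sum Δρ/ρ₀ = -6.302 × 10⁻⁴.
Δρ/ρ₀ < 0, so Δρ < 0: deeper water is lighter → statically unstable; the column would overturn.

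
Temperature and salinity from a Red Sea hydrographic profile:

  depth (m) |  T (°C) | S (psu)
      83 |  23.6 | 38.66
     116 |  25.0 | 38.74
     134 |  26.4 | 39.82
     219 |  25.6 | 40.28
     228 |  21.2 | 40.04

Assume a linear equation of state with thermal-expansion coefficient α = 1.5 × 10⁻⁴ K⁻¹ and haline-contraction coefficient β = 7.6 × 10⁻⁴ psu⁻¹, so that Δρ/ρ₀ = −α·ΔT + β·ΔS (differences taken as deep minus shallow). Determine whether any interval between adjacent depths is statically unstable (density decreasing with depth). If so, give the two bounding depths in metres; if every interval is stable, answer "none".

Evaluate Δρ/ρ₀ = −αΔT + βΔS across each adjacent pair:
  83–116 m: −αΔT+βΔS = −(1.5 × 10⁻⁴)(+1.4)+(7.6 × 10⁻⁴)(+0.08) = -1.5 × 10⁻⁴ → UNSTABLE
  116–134 m: −αΔT+βΔS = −(1.5 × 10⁻⁴)(+1.4)+(7.6 × 10⁻⁴)(+1.08) = 6.1 × 10⁻⁴ → stable
  134–219 m: −αΔT+βΔS = −(1.5 × 10⁻⁴)(-0.8)+(7.6 × 10⁻⁴)(+0.46) = 4.7 × 10⁻⁴ → stable
  219–228 m: −αΔT+βΔS = −(1.5 × 10⁻⁴)(-4.4)+(7.6 × 10⁻⁴)(-0.24) = 4.8 × 10⁻⁴ → stable
The 83–116 m interval has Δρ < 0: lighter water underlies denser water.

83–116 m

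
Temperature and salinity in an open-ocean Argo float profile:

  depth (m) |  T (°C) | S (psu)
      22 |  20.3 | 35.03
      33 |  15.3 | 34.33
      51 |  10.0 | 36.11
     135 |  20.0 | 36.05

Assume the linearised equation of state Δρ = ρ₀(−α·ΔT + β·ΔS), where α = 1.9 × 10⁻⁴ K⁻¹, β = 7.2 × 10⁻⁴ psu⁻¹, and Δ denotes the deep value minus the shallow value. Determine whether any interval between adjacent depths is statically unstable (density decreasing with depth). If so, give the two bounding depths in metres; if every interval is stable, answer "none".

51–135 m

Evaluate Δρ/ρ₀ = −αΔT + βΔS across each adjacent pair:
  22–33 m: −αΔT+βΔS = −(1.9 × 10⁻⁴)(-5.0)+(7.2 × 10⁻⁴)(-0.70) = 4.5 × 10⁻⁴ → stable
  33–51 m: −αΔT+βΔS = −(1.9 × 10⁻⁴)(-5.3)+(7.2 × 10⁻⁴)(+1.78) = 2.3 × 10⁻³ → stable
  51–135 m: −αΔT+βΔS = −(1.9 × 10⁻⁴)(+10.0)+(7.2 × 10⁻⁴)(-0.06) = -1.9 × 10⁻³ → UNSTABLE
The 51–135 m interval has Δρ < 0: lighter water underlies denser water.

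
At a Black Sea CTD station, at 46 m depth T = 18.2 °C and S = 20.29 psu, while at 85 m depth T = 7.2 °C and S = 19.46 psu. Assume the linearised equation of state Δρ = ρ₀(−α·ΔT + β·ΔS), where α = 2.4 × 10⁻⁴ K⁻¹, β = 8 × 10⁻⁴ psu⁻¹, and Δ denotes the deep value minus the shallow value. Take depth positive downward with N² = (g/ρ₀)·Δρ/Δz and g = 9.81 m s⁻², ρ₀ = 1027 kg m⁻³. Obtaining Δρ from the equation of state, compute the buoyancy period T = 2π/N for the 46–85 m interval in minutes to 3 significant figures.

ΔT = -11.0 K, ΔS = -0.83 psu (deep − shallow).
Δρ/ρ₀ = −αΔT + βΔS = 2.64 × 10⁻³ − 6.64 × 10⁻⁴ = 1.976 × 10⁻³, so Δρ ≈ 2.029 kg m⁻³.
N² = (g/ρ₀)·Δρ/Δz = g·(Δρ/ρ₀)/Δz = 9.81 × 1.976 × 10⁻³ / 39 = 4.9704 × 10⁻⁴ s⁻².
N = √(4.9704 × 10⁻⁴) = 0.022294 rad s⁻¹ → T = 2π/N = 281.83 s = 4.6972 min ≈ 4.70 min.

4.70 min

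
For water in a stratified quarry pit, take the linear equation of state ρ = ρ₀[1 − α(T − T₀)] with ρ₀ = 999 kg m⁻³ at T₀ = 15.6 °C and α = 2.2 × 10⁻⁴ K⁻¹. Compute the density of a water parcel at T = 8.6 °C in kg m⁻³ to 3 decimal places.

T − T₀ = -7.0 K.
Bracket = 1 − α·(-7.0) = 1 + (1.54 × 10⁻³) = 1.0015400.
ρ = 999 × 1.0015400 = 1000.538 kg m⁻³.

1000.538 kg m⁻³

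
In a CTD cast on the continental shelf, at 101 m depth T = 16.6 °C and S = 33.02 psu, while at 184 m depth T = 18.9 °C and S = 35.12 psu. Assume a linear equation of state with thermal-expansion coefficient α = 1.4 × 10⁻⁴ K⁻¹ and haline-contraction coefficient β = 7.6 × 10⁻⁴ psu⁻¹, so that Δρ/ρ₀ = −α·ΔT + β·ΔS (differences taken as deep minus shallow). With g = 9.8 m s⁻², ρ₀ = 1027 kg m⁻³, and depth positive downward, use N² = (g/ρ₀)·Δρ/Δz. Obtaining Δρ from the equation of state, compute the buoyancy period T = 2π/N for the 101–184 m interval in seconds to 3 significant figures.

512 s

ΔT = +2.3 K, ΔS = +2.10 psu (deep − shallow).
Δρ/ρ₀ = −αΔT + βΔS = -3.22 × 10⁻⁴ + 1.596 × 10⁻³ = 1.274 × 10⁻³, so Δρ ≈ 1.308 kg m⁻³.
N² = (g/ρ₀)·Δρ/Δz = g·(Δρ/ρ₀)/Δz = 9.8 × 1.274 × 10⁻³ / 83 = 1.5042 × 10⁻⁴ s⁻².
N = √(1.5042 × 10⁻⁴) = 0.012265 rad s⁻¹ → T = 2π/N = 512.29 s ≈ 512 s.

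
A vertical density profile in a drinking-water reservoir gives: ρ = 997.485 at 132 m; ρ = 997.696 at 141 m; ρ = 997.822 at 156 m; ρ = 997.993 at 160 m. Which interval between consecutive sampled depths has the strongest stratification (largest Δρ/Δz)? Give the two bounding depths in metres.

156–160 m

Compute the density gradient over each adjacent pair:
  132–141 m: Δρ/Δz = 0.211/9 = 0.023 kg m⁻⁴
  141–156 m: Δρ/Δz = 0.126/15 = 8.4 × 10⁻³ kg m⁻⁴
  156–160 m: Δρ/Δz = 0.171/4 = 0.043 kg m⁻⁴
The largest gradient is in the 156–160 m interval — the pycnocline.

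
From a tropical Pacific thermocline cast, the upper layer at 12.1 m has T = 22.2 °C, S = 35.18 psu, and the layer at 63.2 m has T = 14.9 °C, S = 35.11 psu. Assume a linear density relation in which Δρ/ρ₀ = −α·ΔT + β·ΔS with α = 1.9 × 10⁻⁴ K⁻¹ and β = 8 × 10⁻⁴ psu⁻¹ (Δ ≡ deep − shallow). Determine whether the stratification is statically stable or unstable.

stable

ΔT = 14.9 − 22.2 = -7.3 K and ΔS = 35.11 − 35.18 = -0.07 psu (deep − shallow).
−αΔT = 1.387 × 10⁻³; βΔS = -5.60 × 10⁻⁵; sum Δρ/ρ₀ = 1.331 × 10⁻³.
Δρ/ρ₀ > 0, so Δρ > 0: deeper water is denser → statically stable.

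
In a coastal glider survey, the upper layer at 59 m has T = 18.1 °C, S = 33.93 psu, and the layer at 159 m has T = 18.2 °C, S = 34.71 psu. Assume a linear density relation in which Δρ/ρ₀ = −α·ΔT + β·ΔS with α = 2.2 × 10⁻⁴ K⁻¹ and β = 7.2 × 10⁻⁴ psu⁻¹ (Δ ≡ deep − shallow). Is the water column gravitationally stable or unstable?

ΔT = 18.2 − 18.1 = +0.1 K and ΔS = 34.71 − 33.93 = +0.78 psu (deep − shallow).
−αΔT = -2.20 × 10⁻⁵; βΔS = 5.616 × 10⁻⁴; sum Δρ/ρ₀ = 5.396 × 10⁻⁴.
Δρ/ρ₀ > 0, so Δρ > 0: deeper water is denser → statically stable.

stable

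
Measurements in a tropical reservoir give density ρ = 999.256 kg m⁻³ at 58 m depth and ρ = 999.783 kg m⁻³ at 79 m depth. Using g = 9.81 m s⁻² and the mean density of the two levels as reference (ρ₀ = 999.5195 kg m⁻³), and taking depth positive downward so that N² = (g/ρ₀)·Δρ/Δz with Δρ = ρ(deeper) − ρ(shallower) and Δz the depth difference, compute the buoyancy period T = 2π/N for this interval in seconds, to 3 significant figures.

400 s

Δρ = 999.783 − 999.256 = 0.527 kg m⁻³ over Δz = 79 − 58 = 21 m.
N² = (9.81/999.5195) × (0.527/21) = 2.4630 × 10⁻⁴ s⁻².
N = √(2.4630 × 10⁻⁴) = 0.015694 rad s⁻¹, so T = 2π/N = 400.36 s ≈ 400 s.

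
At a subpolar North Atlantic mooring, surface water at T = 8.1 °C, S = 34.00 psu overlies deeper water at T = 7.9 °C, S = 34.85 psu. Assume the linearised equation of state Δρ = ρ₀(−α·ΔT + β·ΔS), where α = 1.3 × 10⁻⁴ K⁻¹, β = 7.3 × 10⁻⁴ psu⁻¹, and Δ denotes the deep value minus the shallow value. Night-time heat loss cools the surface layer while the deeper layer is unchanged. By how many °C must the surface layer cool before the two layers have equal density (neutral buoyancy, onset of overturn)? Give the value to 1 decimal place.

5.0 °C

Neutral buoyancy requires Δρ = 0, i.e. −α(T_deep − T_surf′) + β(S_deep − S_surf) = 0.
T_surf′ = T_deep − (β/α)·ΔS = 7.9 − (7.3 × 10⁻⁴/1.3 × 10⁻⁴)·(+0.85) = 3.127 °C.
Cooling required: 8.1 − (3.127) = 4.973 °C.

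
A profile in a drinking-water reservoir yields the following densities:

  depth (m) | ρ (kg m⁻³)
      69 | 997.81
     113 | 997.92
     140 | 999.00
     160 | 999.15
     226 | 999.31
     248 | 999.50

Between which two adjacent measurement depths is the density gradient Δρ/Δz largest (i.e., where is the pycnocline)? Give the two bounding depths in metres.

Compute the density gradient over each adjacent pair:
  69–113 m: Δρ/Δz = 0.11/44 = 2.5 × 10⁻³ kg m⁻⁴
  113–140 m: Δρ/Δz = 1.08/27 = 0.040 kg m⁻⁴
  140–160 m: Δρ/Δz = 0.15/20 = 7.5 × 10⁻³ kg m⁻⁴
  160–226 m: Δρ/Δz = 0.16/66 = 2.4 × 10⁻³ kg m⁻⁴
  226–248 m: Δρ/Δz = 0.19/22 = 8.6 × 10⁻³ kg m⁻⁴
The largest gradient is in the 113–140 m interval — the pycnocline.

113–140 m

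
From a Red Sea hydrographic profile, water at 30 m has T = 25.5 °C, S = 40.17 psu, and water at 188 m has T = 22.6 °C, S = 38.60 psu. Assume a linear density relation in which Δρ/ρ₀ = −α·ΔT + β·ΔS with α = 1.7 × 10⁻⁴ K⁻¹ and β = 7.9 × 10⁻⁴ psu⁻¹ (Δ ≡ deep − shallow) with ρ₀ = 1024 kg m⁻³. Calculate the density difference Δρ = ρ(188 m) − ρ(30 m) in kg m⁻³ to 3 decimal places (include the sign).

ΔT = -2.9 K, ΔS = -1.57 psu (deep − shallow).
Δρ/ρ₀ = −(1.7 × 10⁻⁴)(-2.9) + (7.9 × 10⁻⁴)(-1.57) = -7.473 × 10⁻⁴.
Δρ = 1024 × (-7.473 × 10⁻⁴) = -0.765 kg m⁻³.
Negative Δρ: lighter below, statically unstable.

-0.765 kg m⁻³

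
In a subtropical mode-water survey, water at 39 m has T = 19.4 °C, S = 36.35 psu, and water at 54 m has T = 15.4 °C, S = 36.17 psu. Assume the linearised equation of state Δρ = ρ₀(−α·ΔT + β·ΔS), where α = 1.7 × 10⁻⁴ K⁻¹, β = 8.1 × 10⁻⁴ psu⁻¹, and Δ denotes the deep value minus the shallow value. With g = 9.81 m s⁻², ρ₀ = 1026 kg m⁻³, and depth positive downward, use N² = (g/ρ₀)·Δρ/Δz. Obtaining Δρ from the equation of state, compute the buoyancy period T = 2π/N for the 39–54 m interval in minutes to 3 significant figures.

ΔT = -4.0 K, ΔS = -0.18 psu (deep − shallow).
Δρ/ρ₀ = −αΔT + βΔS = 6.80 × 10⁻⁴ − 1.458 × 10⁻⁴ = 5.342 × 10⁻⁴, so Δρ ≈ 0.5481 kg m⁻³.
N² = (g/ρ₀)·Δρ/Δz = g·(Δρ/ρ₀)/Δz = 9.81 × 5.342 × 10⁻⁴ / 15 = 3.4937 × 10⁻⁴ s⁻².
N = √(3.4937 × 10⁻⁴) = 0.018691 rad s⁻¹ → T = 2π/N = 336.16 s = 5.6027 min ≈ 5.60 min.

5.60 min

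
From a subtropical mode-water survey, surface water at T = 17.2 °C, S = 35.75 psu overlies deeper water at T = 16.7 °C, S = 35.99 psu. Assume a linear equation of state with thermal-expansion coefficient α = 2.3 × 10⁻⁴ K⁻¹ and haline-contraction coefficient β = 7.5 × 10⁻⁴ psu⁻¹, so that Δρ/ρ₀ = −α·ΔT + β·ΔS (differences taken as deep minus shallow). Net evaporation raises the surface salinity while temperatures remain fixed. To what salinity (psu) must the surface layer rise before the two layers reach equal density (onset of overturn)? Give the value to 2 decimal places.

Neutral buoyancy requires −α(T_deep − T_surf) + β(S_deep − S_surf′) = 0.
S_surf′ = S_deep − (α/β)·ΔT = 35.99 − (2.3 × 10⁻⁴/7.5 × 10⁻⁴)·(-0.5) = 36.1433 psu.
Increase required: 36.1433 − 35.75 = 0.3933 psu.

36.14 psu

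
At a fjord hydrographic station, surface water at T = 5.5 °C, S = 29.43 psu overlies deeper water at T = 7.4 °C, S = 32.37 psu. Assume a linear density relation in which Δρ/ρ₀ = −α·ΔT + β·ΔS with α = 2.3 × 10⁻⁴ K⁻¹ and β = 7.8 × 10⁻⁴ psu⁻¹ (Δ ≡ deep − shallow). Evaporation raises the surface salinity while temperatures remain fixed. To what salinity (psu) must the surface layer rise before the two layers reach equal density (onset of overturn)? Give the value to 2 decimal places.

31.81 psu

Neutral buoyancy requires −α(T_deep − T_surf) + β(S_deep − S_surf′) = 0.
S_surf′ = S_deep − (α/β)·ΔT = 32.37 − (2.3 × 10⁻⁴/7.8 × 10⁻⁴)·(+1.9) = 31.8097 psu.
Increase required: 31.8097 − 29.43 = 2.3797 psu.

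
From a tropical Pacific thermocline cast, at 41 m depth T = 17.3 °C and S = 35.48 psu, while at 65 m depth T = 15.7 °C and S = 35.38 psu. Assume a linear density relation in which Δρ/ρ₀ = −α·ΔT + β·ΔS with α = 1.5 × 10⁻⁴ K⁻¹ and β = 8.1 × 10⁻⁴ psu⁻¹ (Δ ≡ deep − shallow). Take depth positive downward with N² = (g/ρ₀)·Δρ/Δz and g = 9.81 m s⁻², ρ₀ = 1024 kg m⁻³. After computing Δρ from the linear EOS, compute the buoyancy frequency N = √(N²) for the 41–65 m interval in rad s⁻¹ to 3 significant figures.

8.06 × 10⁻³ rad s⁻¹

ΔT = -1.6 K, ΔS = -0.10 psu (deep − shallow).
Δρ/ρ₀ = −αΔT + βΔS = 2.40 × 10⁻⁴ − 8.10 × 10⁻⁵ = 1.59 × 10⁻⁴, so Δρ ≈ 0.1628 kg m⁻³.
N² = (g/ρ₀)·Δρ/Δz = g·(Δρ/ρ₀)/Δz = 9.81 × 1.59 × 10⁻⁴ / 24 = 6.4991 × 10⁻⁵ s⁻².
N = √(6.4991 × 10⁻⁵) = 8.0617 × 10⁻³ rad s⁻¹ ≈ 8.06 × 10⁻³ rad s⁻¹.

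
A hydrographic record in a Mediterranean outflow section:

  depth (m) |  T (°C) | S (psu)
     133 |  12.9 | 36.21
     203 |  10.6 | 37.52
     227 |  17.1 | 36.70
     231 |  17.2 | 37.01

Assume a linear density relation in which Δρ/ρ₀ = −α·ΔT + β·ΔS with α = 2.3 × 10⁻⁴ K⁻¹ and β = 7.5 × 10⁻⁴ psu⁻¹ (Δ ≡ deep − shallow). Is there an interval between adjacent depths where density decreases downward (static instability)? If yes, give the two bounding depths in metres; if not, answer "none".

203–227 m

Evaluate Δρ/ρ₀ = −αΔT + βΔS across each adjacent pair:
  133–203 m: −αΔT+βΔS = −(2.3 × 10⁻⁴)(-2.3)+(7.5 × 10⁻⁴)(+1.31) = 1.5 × 10⁻³ → stable
  203–227 m: −αΔT+βΔS = −(2.3 × 10⁻⁴)(+6.5)+(7.5 × 10⁻⁴)(-0.82) = -2.1 × 10⁻³ → UNSTABLE
  227–231 m: −αΔT+βΔS = −(2.3 × 10⁻⁴)(+0.1)+(7.5 × 10⁻⁴)(+0.31) = 2.1 × 10⁻⁴ → stable
The 203–227 m interval has Δρ < 0: lighter water underlies denser water.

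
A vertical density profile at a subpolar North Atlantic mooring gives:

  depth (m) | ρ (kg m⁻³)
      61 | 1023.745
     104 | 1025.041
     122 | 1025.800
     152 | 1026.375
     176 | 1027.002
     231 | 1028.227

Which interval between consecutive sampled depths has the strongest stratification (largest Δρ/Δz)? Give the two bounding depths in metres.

Compute the density gradient over each adjacent pair:
  61–104 m: Δρ/Δz = 1.296/43 = 0.030 kg m⁻⁴
  104–122 m: Δρ/Δz = 0.759/18 = 0.042 kg m⁻⁴
  122–152 m: Δρ/Δz = 0.575/30 = 0.019 kg m⁻⁴
  152–176 m: Δρ/Δz = 0.627/24 = 0.026 kg m⁻⁴
  176–231 m: Δρ/Δz = 1.225/55 = 0.022 kg m⁻⁴
The largest gradient is in the 104–122 m interval — the pycnocline.

104–122 m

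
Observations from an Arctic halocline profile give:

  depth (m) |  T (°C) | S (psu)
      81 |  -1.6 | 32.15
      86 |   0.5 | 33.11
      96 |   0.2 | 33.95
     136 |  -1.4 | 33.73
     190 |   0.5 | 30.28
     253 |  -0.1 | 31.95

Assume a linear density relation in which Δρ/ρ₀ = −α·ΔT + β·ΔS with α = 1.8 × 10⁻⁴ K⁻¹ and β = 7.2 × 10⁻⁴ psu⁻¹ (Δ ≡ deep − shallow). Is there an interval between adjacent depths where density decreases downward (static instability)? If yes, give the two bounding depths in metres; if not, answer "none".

Evaluate Δρ/ρ₀ = −αΔT + βΔS across each adjacent pair:
  81–86 m: −αΔT+βΔS = −(1.8 × 10⁻⁴)(+2.1)+(7.2 × 10⁻⁴)(+0.96) = 3.1 × 10⁻⁴ → stable
  86–96 m: −αΔT+βΔS = −(1.8 × 10⁻⁴)(-0.3)+(7.2 × 10⁻⁴)(+0.84) = 6.6 × 10⁻⁴ → stable
  96–136 m: −αΔT+βΔS = −(1.8 × 10⁻⁴)(-1.6)+(7.2 × 10⁻⁴)(-0.22) = 1.3 × 10⁻⁴ → stable
  136–190 m: −αΔT+βΔS = −(1.8 × 10⁻⁴)(+1.9)+(7.2 × 10⁻⁴)(-3.45) = -2.8 × 10⁻³ → UNSTABLE
  190–253 m: −αΔT+βΔS = −(1.8 × 10⁻⁴)(-0.6)+(7.2 × 10⁻⁴)(+1.67) = 1.3 × 10⁻³ → stable
The 136–190 m interval has Δρ < 0: lighter water underlies denser water.

136–190 m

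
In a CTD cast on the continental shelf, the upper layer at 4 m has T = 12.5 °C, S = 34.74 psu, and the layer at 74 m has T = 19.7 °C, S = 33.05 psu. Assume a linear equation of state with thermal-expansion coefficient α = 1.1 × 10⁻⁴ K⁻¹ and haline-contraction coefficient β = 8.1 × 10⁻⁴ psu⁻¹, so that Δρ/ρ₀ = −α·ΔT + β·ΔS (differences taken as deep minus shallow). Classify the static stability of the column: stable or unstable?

ΔT = 19.7 − 12.5 = +7.2 K and ΔS = 33.05 − 34.74 = -1.69 psu (deep − shallow).
−αΔT = -7.92 × 10⁻⁴; βΔS = -1.3689 × 10⁻³; sum Δρ/ρ₀ = -2.1609 × 10⁻³.
Δρ/ρ₀ < 0, so Δρ < 0: deeper water is lighter → statically unstable; the column would overturn.

unstable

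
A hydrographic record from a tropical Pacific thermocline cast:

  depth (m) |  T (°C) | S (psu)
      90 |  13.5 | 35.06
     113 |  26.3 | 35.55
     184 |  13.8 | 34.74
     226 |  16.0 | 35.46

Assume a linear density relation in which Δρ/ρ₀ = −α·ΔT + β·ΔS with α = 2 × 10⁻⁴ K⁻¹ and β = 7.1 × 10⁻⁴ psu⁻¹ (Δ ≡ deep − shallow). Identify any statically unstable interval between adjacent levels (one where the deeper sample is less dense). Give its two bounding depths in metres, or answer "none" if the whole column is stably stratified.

90–113 m

Evaluate Δρ/ρ₀ = −αΔT + βΔS across each adjacent pair:
  90–113 m: −αΔT+βΔS = −(2 × 10⁻⁴)(+12.8)+(7.1 × 10⁻⁴)(+0.49) = -2.2 × 10⁻³ → UNSTABLE
  113–184 m: −αΔT+βΔS = −(2 × 10⁻⁴)(-12.5)+(7.1 × 10⁻⁴)(-0.81) = 1.9 × 10⁻³ → stable
  184–226 m: −αΔT+βΔS = −(2 × 10⁻⁴)(+2.2)+(7.1 × 10⁻⁴)(+0.72) = 7.1 × 10⁻⁵ → stable
The 90–113 m interval has Δρ < 0: lighter water underlies denser water.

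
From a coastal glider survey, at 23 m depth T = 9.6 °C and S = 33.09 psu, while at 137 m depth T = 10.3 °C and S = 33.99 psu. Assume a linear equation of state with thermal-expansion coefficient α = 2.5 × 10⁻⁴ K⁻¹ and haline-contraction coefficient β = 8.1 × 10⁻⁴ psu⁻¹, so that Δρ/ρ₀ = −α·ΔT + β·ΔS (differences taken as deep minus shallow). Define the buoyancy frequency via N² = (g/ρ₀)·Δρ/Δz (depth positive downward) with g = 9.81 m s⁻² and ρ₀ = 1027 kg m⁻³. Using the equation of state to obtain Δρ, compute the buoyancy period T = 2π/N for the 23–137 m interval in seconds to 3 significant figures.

ΔT = +0.7 K, ΔS = +0.90 psu (deep − shallow).
Δρ/ρ₀ = −αΔT + βΔS = -1.75 × 10⁻⁴ + 7.29 × 10⁻⁴ = 5.54 × 10⁻⁴, so Δρ ≈ 0.5690 kg m⁻³.
N² = (g/ρ₀)·Δρ/Δz = g·(Δρ/ρ₀)/Δz = 9.81 × 5.54 × 10⁻⁴ / 114 = 4.7673 × 10⁻⁵ s⁻².
N = √(4.7673 × 10⁻⁵) = 6.9046 × 10⁻³ rad s⁻¹ → T = 2π/N = 910.00 s ≈ 910 s.

910 s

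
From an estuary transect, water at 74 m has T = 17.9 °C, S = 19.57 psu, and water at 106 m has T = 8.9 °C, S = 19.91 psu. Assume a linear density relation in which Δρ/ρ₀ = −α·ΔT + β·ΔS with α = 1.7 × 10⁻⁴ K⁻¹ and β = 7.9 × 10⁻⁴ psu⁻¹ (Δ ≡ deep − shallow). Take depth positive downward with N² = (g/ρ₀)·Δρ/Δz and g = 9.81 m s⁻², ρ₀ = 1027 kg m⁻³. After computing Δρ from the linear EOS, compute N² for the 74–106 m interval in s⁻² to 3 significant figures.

ΔT = -9.0 K, ΔS = +0.34 psu (deep − shallow).
Δρ/ρ₀ = −αΔT + βΔS = 1.53 × 10⁻³ + 2.686 × 10⁻⁴ = 1.7986 × 10⁻³, so Δρ ≈ 1.847 kg m⁻³.
N² = (g/ρ₀)·Δρ/Δz = g·(Δρ/ρ₀)/Δz = 9.81 × 1.7986 × 10⁻³ / 32 = 5.5138 × 10⁻⁴ s⁻² ≈ 5.51 × 10⁻⁴ s⁻².

5.51 × 10⁻⁴ s⁻²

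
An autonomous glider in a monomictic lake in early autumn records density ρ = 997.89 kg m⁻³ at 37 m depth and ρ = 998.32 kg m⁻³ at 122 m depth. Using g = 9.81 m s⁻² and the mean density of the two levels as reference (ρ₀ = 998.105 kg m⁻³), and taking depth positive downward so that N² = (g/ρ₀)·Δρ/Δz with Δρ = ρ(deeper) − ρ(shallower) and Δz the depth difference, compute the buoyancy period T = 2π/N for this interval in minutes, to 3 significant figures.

14.9 min

Δρ = 998.32 − 997.89 = 0.43 kg m⁻³ over Δz = 122 − 37 = 85 m.
N² = (9.81/998.105) × (0.43/85) = 4.9721 × 10⁻⁵ s⁻².
N = √(4.9721 × 10⁻⁵) = 7.0513 × 10⁻³ rad s⁻¹, so T = 2π/N = 891.07 s = 14.851 min ≈ 14.9 min.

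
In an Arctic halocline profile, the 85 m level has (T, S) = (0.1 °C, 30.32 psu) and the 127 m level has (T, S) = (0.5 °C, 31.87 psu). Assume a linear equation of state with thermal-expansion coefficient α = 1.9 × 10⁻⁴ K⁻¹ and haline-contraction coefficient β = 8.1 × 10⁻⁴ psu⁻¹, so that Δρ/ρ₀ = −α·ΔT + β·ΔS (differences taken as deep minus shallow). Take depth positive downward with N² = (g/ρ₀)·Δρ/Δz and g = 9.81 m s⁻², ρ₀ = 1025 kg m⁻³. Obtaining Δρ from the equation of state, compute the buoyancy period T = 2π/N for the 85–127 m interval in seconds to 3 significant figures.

ΔT = +0.4 K, ΔS = +1.55 psu (deep − shallow).
Δρ/ρ₀ = −αΔT + βΔS = -7.60 × 10⁻⁵ + 1.2555 × 10⁻³ = 1.1795 × 10⁻³, so Δρ ≈ 1.209 kg m⁻³.
N² = (g/ρ₀)·Δρ/Δz = g·(Δρ/ρ₀)/Δz = 9.81 × 1.1795 × 10⁻³ / 42 = 2.7550 × 10⁻⁴ s⁻².
N = √(2.7550 × 10⁻⁴) = 0.016598 rad s⁻¹ → T = 2π/N = 378.55 s ≈ 379 s.

379 s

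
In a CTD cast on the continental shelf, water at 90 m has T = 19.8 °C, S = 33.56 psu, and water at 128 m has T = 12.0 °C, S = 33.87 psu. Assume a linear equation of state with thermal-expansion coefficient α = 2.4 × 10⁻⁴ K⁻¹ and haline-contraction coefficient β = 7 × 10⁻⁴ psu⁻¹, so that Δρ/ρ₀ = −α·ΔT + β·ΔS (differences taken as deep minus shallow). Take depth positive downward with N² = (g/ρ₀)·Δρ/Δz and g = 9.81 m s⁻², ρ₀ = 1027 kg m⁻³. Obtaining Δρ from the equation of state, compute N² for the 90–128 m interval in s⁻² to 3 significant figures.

ΔT = -7.8 K, ΔS = +0.31 psu (deep − shallow).
Δρ/ρ₀ = −αΔT + βΔS = 1.872 × 10⁻³ + 2.17 × 10⁻⁴ = 2.089 × 10⁻³, so Δρ ≈ 2.145 kg m⁻³.
N² = (g/ρ₀)·Δρ/Δz = g·(Δρ/ρ₀)/Δz = 9.81 × 2.089 × 10⁻³ / 38 = 5.3929 × 10⁻⁴ s⁻² ≈ 5.39 × 10⁻⁴ s⁻².

5.39 × 10⁻⁴ s⁻²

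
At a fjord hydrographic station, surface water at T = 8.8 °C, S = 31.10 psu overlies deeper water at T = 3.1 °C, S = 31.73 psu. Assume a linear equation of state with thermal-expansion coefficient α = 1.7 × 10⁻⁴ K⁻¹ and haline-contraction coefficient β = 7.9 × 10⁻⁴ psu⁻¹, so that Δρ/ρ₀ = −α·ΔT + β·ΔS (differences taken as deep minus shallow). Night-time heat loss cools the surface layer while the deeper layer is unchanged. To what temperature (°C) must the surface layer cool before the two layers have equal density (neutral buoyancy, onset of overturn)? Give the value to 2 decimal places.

0.17 °C

Neutral buoyancy requires Δρ = 0, i.e. −α(T_deep − T_surf′) + β(S_deep − S_surf) = 0.
T_surf′ = T_deep − (β/α)·ΔS = 3.1 − (7.9 × 10⁻⁴/1.7 × 10⁻⁴)·(+0.63) = 0.1724 °C.
Cooling required: 8.8 − (0.1724) = 8.6276 °C.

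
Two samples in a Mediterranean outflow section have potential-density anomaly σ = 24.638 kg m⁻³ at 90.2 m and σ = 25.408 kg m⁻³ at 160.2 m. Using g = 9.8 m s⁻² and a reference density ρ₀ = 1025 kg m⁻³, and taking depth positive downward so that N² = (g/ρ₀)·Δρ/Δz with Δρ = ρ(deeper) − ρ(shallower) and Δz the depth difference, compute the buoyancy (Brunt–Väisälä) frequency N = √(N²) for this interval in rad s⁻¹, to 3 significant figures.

0.0103 rad s⁻¹

Δρ = 1025.408 − 1024.638 = 0.770 kg m⁻³ over Δz = 160.2 − 90.2 = 70 m.
N² = (9.8/1025) × (0.770/70) = 1.0517 × 10⁻⁴ s⁻².
N = √(1.0517 × 10⁻⁴) = 0.010255 rad s⁻¹ ≈ 0.0103 rad s⁻¹.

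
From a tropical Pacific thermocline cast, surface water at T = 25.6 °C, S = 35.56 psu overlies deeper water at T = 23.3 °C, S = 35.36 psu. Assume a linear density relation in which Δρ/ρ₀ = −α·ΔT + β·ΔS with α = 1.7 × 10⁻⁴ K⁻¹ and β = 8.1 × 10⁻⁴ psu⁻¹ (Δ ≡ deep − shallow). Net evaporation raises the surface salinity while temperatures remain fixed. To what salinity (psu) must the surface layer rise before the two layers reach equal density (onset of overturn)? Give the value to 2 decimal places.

35.84 psu

Neutral buoyancy requires −α(T_deep − T_surf) + β(S_deep − S_surf′) = 0.
S_surf′ = S_deep − (α/β)·ΔT = 35.36 − (1.7 × 10⁻⁴/8.1 × 10⁻⁴)·(-2.3) = 35.8427 psu.
Increase required: 35.8427 − 35.56 = 0.2827 psu.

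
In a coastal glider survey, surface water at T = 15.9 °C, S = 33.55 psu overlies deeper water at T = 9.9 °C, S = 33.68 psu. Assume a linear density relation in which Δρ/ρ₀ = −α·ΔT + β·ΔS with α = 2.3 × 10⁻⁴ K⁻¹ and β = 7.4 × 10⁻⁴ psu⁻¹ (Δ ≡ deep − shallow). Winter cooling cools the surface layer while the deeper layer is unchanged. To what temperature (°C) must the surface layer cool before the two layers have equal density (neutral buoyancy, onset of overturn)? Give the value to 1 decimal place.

9.5 °C

Neutral buoyancy requires Δρ = 0, i.e. −α(T_deep − T_surf′) + β(S_deep − S_surf) = 0.
T_surf′ = T_deep − (β/α)·ΔS = 9.9 − (7.4 × 10⁻⁴/2.3 × 10⁻⁴)·(+0.13) = 9.482 °C.
Cooling required: 15.9 − (9.482) = 6.418 °C.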